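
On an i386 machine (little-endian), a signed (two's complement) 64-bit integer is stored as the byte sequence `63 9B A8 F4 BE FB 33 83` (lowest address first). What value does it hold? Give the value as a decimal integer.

Little-endian stores the least-significant byte at the lowest address.
Reassemble most-significant byte first: 83 33 FB BE F4 A8 9B 63 → 0x8333FBBEF4A89B63.
Top bit is set, so as a signed 64-bit value this is 0x8333FBBEF4A89B63 − 2^64 = -8992567233361699997.

-8992567233361699997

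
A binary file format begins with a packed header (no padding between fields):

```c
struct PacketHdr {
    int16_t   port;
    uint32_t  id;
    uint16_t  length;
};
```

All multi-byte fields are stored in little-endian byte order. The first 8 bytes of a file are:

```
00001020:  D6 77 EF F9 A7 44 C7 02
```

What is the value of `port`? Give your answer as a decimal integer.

`port` is the first field, at byte offset 0, occupying 2 bytes.
Bytes at offsets 0..1: D6 77.
Little-endian stores the least-significant byte at the lowest address.
Reassemble most-significant byte first: 77 D6 → 0x77D6.
0x77D6 = 30678.

30678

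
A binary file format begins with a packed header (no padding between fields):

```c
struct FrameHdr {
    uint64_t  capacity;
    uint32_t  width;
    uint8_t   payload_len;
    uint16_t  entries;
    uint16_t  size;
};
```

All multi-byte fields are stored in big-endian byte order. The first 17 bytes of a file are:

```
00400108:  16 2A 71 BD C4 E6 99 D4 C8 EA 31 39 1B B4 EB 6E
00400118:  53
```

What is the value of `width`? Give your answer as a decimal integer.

`width` follows `capacity` (8 bytes), so it starts at byte offset 8 and occupies 4 bytes.
Bytes at offsets 8..11: C8 EA 31 39.
In big-endian order the high byte comes first in memory.
The bytes are already most-significant first: 0xC8EA3139.
0xC8EA3139 = 3370791225.

3370791225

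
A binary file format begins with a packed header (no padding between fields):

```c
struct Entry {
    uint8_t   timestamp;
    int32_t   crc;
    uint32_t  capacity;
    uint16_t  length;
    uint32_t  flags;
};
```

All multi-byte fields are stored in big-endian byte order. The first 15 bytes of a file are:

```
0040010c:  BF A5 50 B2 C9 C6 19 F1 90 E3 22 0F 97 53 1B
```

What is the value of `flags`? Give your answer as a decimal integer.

261575451

`flags` follows `timestamp` (1 B), `crc` (4 B), `capacity` (4 B), `length` (2 B), so it starts at offset 1 + 4 + 4 + 2 = 11 and occupies 4 bytes.
Bytes at offsets 11..14: 0F 97 53 1B.
In big-endian order the high byte comes first in memory.
The bytes are already most-significant first: 0x0F97531B.
0x0F97531B = 261575451.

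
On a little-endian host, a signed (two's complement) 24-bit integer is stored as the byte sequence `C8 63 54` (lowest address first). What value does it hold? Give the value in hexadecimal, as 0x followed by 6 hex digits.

0x5463C8

In little-endian order the low byte comes first in memory.
Reassemble most-significant byte first: 54 63 C8 → 0x5463C8.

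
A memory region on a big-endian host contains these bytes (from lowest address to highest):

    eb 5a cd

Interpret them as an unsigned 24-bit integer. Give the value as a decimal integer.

Big-endian stores the most-significant byte at the lowest address.
The bytes are already most-significant first: 0xEB5ACD.
0xEB5ACD = 15424205.

15424205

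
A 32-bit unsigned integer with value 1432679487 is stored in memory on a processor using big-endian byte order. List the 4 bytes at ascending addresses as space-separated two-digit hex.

55 64 F4 3F

1432679487 in hexadecimal, padded to 32 bits, is 0x5564F43F.
Split into bytes (most-significant first): 55 64 F4 3F.
In big-endian order the high byte comes first in memory.
So the memory order matches the most-significant-first order: 55 64 F4 3F.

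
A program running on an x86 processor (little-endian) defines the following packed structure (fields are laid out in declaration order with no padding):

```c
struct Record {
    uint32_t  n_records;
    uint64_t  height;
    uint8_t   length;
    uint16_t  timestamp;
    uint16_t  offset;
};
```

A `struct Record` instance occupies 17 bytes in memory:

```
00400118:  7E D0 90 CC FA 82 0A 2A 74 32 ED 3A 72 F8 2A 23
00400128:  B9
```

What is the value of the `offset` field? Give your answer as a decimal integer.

`offset` follows `n_records` (4 B), `height` (8 B), `length` (1 B), `timestamp` (2 B), so it starts at offset 4 + 8 + 1 + 2 = 15 and occupies 2 bytes.
Bytes at offsets 15..16: 23 B9.
Little-endian: lowest address holds the least-significant byte.
Reassemble most-significant byte first: B9 23 → 0xB923.
0xB923 = 47395.

47395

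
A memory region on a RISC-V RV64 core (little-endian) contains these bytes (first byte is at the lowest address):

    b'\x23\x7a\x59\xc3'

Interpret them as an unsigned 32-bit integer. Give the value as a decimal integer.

3277421091

Little-endian: lowest address holds the least-significant byte.
Reassemble most-significant byte first: C3 59 7A 23 → 0xC3597A23.
0xC3597A23 = 3277421091.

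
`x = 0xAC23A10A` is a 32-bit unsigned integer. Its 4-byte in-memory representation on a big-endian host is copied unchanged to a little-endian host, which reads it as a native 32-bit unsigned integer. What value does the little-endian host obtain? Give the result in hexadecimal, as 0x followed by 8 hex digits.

Stored big-endian, the bytes at ascending addresses are AC 23 A1 0A.
Read back as little-endian, the first byte is least significant, giving 0x0AA123AC.

0x0AA123AC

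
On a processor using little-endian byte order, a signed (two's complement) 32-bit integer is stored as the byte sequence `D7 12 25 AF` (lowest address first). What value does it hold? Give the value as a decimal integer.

Little-endian: lowest address holds the least-significant byte.
Reassemble most-significant byte first: AF 25 12 D7 → 0xAF2512D7.
Top bit is set, so as a signed 32-bit value this is 0xAF2512D7 − 2^32 = -1356524841.

-1356524841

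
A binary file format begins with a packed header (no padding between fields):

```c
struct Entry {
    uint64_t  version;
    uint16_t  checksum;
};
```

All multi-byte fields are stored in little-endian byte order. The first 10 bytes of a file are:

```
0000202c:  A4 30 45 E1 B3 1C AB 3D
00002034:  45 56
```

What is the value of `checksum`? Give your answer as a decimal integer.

`checksum` follows `version` (8 bytes), so it starts at byte offset 8 and occupies 2 bytes.
Bytes at offsets 8..9: 45 56.
Little-endian: lowest address holds the least-significant byte.
Reassemble most-significant byte first: 56 45 → 0x5645.
0x5645 = 22085.

22085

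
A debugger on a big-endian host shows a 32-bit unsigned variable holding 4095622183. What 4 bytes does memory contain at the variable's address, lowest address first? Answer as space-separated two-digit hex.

4095622183 in hexadecimal, padded to 32 bits, is 0xF41E3C27.
Split into bytes (most-significant first): F4 1E 3C 27.
Big-endian stores the most-significant byte at the lowest address.
So the memory order matches the most-significant-first order: F4 1E 3C 27.

F4 1E 3C 27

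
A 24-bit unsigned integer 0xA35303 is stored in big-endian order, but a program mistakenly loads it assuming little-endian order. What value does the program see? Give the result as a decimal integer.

Stored big-endian, the bytes at ascending addresses are A3 53 03.
Read back as little-endian, the first byte is least significant, giving 0x0353A3.
0x0353A3 = 218019.

218019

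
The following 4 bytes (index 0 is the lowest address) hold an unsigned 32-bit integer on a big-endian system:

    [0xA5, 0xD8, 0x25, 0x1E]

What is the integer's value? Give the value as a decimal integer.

2782405918

Big-endian: lowest address holds the most-significant byte.
The bytes are already most-significant first: 0xA5D8251E.
0xA5D8251E = 2782405918.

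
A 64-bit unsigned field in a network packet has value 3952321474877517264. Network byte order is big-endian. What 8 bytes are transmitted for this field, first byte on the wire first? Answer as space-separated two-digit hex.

36 D9 77 70 EC 38 ED D0

3952321474877517264 in hexadecimal, padded to 64 bits, is 0x36D97770EC38EDD0.
Split into bytes (most-significant first): 36 D9 77 70 EC 38 ED D0.
Big-endian: lowest address holds the most-significant byte.
So the memory order matches the most-significant-first order: 36 D9 77 70 EC 38 ED D0.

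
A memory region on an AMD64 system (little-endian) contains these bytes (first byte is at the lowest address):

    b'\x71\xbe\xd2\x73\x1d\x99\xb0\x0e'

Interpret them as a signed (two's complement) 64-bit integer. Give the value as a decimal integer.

Little-endian: lowest address holds the least-significant byte.
Reassemble most-significant byte first: 0E B0 99 1D 73 D2 BE 71 → 0x0EB0991D73D2BE71.
0x0EB0991D73D2BE71 = 1058514264208359025.

1058514264208359025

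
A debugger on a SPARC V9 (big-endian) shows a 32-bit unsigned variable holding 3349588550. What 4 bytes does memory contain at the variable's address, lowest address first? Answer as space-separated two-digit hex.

3349588550 in hexadecimal, padded to 32 bits, is 0xC7A6AA46.
Split into bytes (most-significant first): C7 A6 AA 46.
In big-endian order the high byte comes first in memory.
So the memory order matches the most-significant-first order: C7 A6 AA 46.

C7 A6 AA 46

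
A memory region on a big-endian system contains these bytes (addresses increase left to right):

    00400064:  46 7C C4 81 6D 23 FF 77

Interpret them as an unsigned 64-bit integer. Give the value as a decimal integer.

5079150539927977847

In big-endian order the high byte comes first in memory.
The bytes are already most-significant first: 0x467CC4816D23FF77.
0x467CC4816D23FF77 = 5079150539927977847.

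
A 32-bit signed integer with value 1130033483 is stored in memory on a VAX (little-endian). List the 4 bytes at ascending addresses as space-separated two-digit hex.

4B F1 5A 43

1130033483 in hexadecimal, padded to 32 bits, is 0x435AF14B.
Split into bytes (most-significant first): 43 5A F1 4B.
In little-endian order the low byte comes first in memory.
So at ascending addresses the bytes are 4B F1 5A 43.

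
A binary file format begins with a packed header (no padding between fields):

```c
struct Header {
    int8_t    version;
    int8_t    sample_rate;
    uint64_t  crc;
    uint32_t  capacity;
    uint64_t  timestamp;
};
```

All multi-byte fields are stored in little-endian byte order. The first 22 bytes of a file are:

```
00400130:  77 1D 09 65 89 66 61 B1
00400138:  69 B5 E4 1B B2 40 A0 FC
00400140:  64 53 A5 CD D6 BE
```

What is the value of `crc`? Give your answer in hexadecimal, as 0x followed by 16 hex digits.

0xB569B16166896509

`crc` follows `version` (1 B), `sample_rate` (1 B), so it starts at offset 1 + 1 = 2 and occupies 8 bytes.
Bytes at offsets 2..9: 09 65 89 66 61 B1 69 B5.
Little-endian: lowest address holds the least-significant byte.
Reassemble most-significant byte first: B5 69 B1 61 66 89 65 09 → 0xB569B16166896509.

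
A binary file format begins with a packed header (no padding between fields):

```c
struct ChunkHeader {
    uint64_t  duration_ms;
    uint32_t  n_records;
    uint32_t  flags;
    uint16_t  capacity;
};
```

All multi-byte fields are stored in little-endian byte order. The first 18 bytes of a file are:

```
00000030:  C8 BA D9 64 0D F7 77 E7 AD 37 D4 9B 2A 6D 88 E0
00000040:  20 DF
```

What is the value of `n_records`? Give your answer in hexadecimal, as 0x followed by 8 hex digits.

0x9BD437AD

`n_records` follows `duration_ms` (8 bytes), so it starts at byte offset 8 and occupies 4 bytes.
Bytes at offsets 8..11: AD 37 D4 9B.
Little-endian stores the least-significant byte at the lowest address.
Reassemble most-significant byte first: 9B D4 37 AD → 0x9BD437AD.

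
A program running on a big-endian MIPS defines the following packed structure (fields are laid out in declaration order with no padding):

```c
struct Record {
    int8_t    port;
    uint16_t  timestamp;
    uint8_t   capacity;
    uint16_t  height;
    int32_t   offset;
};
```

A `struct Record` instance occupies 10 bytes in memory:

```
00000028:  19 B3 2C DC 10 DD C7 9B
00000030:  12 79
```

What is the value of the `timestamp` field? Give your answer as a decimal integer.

45868

`timestamp` follows `port` (1 byte), so it starts at byte offset 1 and occupies 2 bytes.
Bytes at offsets 1..2: B3 2C.
In big-endian order the high byte comes first in memory.
The bytes are already most-significant first: 0xB32C.
0xB32C = 45868.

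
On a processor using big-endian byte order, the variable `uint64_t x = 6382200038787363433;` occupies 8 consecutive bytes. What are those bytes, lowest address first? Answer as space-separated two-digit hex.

6382200038787363433 in hexadecimal, padded to 64 bits, is 0x5892211EF567B269.
Split into bytes (most-significant first): 58 92 21 1E F5 67 B2 69.
Big-endian stores the most-significant byte at the lowest address.
So the memory order matches the most-significant-first order: 58 92 21 1E F5 67 B2 69.

58 92 21 1E F5 67 B2 69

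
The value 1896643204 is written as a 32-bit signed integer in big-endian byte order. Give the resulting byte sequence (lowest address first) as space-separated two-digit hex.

1896643204 in hexadecimal, padded to 32 bits, is 0x710C7A84.
Split into bytes (most-significant first): 71 0C 7A 84.
In big-endian order the high byte comes first in memory.
So the memory order matches the most-significant-first order: 71 0C 7A 84.

71 0C 7A 84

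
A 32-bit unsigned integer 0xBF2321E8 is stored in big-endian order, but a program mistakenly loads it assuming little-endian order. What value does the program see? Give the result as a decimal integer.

Stored big-endian, the bytes at ascending addresses are BF 23 21 E8.
Read back as little-endian, the first byte is least significant, giving 0xE82123BF.
0xE82123BF = 3894485951.

3894485951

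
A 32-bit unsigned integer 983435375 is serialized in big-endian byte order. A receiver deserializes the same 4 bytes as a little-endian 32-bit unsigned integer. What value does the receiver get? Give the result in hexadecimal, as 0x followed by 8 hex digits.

983435375 in 32-bit hexadecimal is 0x3A9E086F.
Stored big-endian, the bytes at ascending addresses are 3A 9E 08 6F.
Read back as little-endian, the first byte is least significant, giving 0x6F089E3A.

0x6F089E3A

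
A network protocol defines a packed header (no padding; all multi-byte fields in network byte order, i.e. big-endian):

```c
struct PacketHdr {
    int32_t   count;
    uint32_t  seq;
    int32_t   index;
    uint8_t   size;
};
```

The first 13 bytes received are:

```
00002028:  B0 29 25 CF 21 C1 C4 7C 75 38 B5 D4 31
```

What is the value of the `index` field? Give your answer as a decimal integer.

`index` follows `count` (4 B), `seq` (4 B), so it starts at offset 4 + 4 = 8 and occupies 4 bytes.
Bytes at offsets 8..11: 75 38 B5 D4.
In big-endian order the high byte comes first in memory.
The bytes are already most-significant first: 0x7538B5D4.
0x7538B5D4 = 1966650836.

1966650836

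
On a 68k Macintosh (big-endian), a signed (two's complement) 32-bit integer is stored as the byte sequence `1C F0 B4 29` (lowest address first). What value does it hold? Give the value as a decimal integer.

Big-endian: lowest address holds the most-significant byte.
The bytes are already most-significant first: 0x1CF0B429.
0x1CF0B429 = 485536809.

485536809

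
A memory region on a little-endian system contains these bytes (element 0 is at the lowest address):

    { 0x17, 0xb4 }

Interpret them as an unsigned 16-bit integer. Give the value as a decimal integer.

Little-endian stores the least-significant byte at the lowest address.
Reassemble most-significant byte first: B4 17 → 0xB417.
0xB417 = 46103.

46103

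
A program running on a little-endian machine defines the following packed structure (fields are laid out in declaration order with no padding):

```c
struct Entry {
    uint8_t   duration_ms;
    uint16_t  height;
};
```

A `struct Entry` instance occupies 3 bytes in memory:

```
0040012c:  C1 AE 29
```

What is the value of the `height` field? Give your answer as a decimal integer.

`height` follows `duration_ms` (1 byte), so it starts at byte offset 1 and occupies 2 bytes.
Bytes at offsets 1..2: AE 29.
Little-endian stores the least-significant byte at the lowest address.
Reassemble most-significant byte first: 29 AE → 0x29AE.
0x29AE = 10670.

10670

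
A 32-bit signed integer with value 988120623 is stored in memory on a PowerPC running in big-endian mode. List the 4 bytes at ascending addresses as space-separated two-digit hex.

988120623 in hexadecimal, padded to 32 bits, is 0x3AE5862F.
Split into bytes (most-significant first): 3A E5 86 2F.
Big-endian: lowest address holds the most-significant byte.
So the memory order matches the most-significant-first order: 3A E5 86 2F.

3A E5 86 2F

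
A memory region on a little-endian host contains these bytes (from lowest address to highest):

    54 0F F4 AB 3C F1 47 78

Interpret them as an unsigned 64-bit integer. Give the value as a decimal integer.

In little-endian order the low byte comes first in memory.
Reassemble most-significant byte first: 78 47 F1 3C AB F4 0F 54 → 0x7847F13CABF40F54.
0x7847F13CABF40F54 = 8667161250783039316.

8667161250783039316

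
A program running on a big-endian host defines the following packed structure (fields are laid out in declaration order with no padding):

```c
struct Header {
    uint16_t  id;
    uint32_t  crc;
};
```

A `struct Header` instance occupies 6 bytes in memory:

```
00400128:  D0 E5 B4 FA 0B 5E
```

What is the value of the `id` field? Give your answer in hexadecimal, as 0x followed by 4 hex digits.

`id` is the first field, at byte offset 0, occupying 2 bytes.
Bytes at offsets 0..1: D0 E5.
In big-endian order the high byte comes first in memory.
The bytes are already most-significant first: 0xD0E5.

0xD0E5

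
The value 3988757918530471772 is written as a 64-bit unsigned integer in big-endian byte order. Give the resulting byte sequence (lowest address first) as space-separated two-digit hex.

37 5A EA 31 8D 09 07 5C

3988757918530471772 in hexadecimal, padded to 64 bits, is 0x375AEA318D09075C.
Split into bytes (most-significant first): 37 5A EA 31 8D 09 07 5C.
Big-endian: lowest address holds the most-significant byte.
So the memory order matches the most-significant-first order: 37 5A EA 31 8D 09 07 5C.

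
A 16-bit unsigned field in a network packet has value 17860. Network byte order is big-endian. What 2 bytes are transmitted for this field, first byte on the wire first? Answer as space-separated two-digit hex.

17860 in hexadecimal, padded to 16 bits, is 0x45C4.
Split into bytes (most-significant first): 45 C4.
In big-endian order the high byte comes first in memory.
So the memory order matches the most-significant-first order: 45 C4.

45 C4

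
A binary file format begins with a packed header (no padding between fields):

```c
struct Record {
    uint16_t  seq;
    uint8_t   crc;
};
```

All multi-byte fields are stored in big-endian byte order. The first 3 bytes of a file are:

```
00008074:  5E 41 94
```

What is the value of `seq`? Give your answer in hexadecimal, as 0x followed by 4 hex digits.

`seq` is the first field, at byte offset 0, occupying 2 bytes.
Bytes at offsets 0..1: 5E 41.
Big-endian: lowest address holds the most-significant byte.
The bytes are already most-significant first: 0x5E41.

0x5E41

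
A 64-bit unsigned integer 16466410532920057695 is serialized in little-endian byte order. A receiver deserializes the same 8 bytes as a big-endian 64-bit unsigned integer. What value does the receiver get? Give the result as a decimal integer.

6872338052362110180

16466410532920057695 in 64-bit hexadecimal is 0xE48471230C735F5F.
Stored little-endian, the bytes at ascending addresses are 5F 5F 73 0C 23 71 84 E4.
Read back as big-endian, the last byte is least significant, giving 0x5F5F730C237184E4.
0x5F5F730C237184E4 = 6872338052362110180.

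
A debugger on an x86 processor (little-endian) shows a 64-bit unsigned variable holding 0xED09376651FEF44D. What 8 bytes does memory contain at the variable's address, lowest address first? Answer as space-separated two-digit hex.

Split into bytes (most-significant first): ED 09 37 66 51 FE F4 4D.
In little-endian order the low byte comes first in memory.
So at ascending addresses the bytes are 4D F4 FE 51 66 37 09 ED.

4D F4 FE 51 66 37 09 ED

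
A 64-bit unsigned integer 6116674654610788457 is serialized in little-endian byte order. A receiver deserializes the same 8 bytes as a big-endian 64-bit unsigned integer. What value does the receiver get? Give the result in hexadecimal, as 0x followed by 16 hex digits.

6116674654610788457 in 64-bit hexadecimal is 0x54E2CB30DAB61069.
Stored little-endian, the bytes at ascending addresses are 69 10 B6 DA 30 CB E2 54.
Read back as big-endian, the last byte is least significant, giving 0x6910B6DA30CBE254.

0x6910B6DA30CBE254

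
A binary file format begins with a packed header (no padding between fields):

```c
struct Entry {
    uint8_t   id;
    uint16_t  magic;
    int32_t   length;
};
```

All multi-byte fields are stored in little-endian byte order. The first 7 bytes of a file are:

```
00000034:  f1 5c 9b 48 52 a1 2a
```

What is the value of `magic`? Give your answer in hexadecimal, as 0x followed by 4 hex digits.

0x9B5C

`magic` follows `id` (1 byte), so it starts at byte offset 1 and occupies 2 bytes.
Bytes at offsets 1..2: 5C 9B.
In little-endian order the low byte comes first in memory.
Reassemble most-significant byte first: 9B 5C → 0x9B5C.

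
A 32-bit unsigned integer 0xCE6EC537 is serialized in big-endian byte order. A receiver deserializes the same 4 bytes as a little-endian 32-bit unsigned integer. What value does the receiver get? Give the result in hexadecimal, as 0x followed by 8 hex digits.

Stored big-endian, the bytes at ascending addresses are CE 6E C5 37.
Read back as little-endian, the first byte is least significant, giving 0x37C56ECE.

0x37C56ECE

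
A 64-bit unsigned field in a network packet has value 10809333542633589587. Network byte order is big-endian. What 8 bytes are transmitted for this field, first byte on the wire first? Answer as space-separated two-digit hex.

10809333542633589587 in hexadecimal, padded to 64 bits, is 0x960277963363CB53.
Split into bytes (most-significant first): 96 02 77 96 33 63 CB 53.
Big-endian: lowest address holds the most-significant byte.
So the memory order matches the most-significant-first order: 96 02 77 96 33 63 CB 53.

96 02 77 96 33 63 CB 53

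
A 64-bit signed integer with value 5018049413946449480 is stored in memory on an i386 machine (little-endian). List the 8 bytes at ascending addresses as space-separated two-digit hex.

48 9E A2 EF 5A B1 A3 45

5018049413946449480 in hexadecimal, padded to 64 bits, is 0x45A3B15AEFA29E48.
Split into bytes (most-significant first): 45 A3 B1 5A EF A2 9E 48.
Little-endian stores the least-significant byte at the lowest address.
So at ascending addresses the bytes are 48 9E A2 EF 5A B1 A3 45.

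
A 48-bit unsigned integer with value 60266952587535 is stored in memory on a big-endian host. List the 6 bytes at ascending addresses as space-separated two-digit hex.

60266952587535 in hexadecimal, padded to 48 bits, is 0x36CFFE4CF90F.
Split into bytes (most-significant first): 36 CF FE 4C F9 0F.
Big-endian stores the most-significant byte at the lowest address.
So the memory order matches the most-significant-first order: 36 CF FE 4C F9 0F.

36 CF FE 4C F9 0F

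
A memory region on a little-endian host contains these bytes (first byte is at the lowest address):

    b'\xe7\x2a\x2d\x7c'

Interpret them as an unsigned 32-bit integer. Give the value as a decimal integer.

Little-endian stores the least-significant byte at the lowest address.
Reassemble most-significant byte first: 7C 2D 2A E7 → 0x7C2D2AE7.
0x7C2D2AE7 = 2083334887.

2083334887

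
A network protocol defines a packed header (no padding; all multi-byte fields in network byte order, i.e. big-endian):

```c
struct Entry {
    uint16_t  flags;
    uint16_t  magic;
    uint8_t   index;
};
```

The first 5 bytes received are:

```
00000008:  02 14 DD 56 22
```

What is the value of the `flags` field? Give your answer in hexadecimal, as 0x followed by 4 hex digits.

`flags` is the first field, at byte offset 0, occupying 2 bytes.
Bytes at offsets 0..1: 02 14.
In big-endian order the high byte comes first in memory.
The bytes are already most-significant first: 0x0214.

0x0214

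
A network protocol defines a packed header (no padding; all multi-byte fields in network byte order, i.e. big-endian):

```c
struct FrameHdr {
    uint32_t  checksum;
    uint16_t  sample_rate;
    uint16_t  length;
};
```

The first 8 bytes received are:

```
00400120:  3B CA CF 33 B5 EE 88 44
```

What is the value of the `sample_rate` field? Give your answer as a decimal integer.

`sample_rate` follows `checksum` (4 bytes), so it starts at byte offset 4 and occupies 2 bytes.
Bytes at offsets 4..5: B5 EE.
Big-endian: lowest address holds the most-significant byte.
The bytes are already most-significant first: 0xB5EE.
0xB5EE = 46574.

46574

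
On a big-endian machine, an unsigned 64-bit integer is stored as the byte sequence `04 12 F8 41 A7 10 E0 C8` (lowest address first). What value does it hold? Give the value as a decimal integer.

293569886591967432

Big-endian: lowest address holds the most-significant byte.
The bytes are already most-significant first: 0x0412F841A710E0C8.
0x0412F841A710E0C8 = 293569886591967432.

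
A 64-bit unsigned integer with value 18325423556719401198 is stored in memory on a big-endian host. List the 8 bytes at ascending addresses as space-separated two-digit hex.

18325423556719401198 in hexadecimal, padded to 64 bits, is 0xFE50FBA1F0D5D8EE.
Split into bytes (most-significant first): FE 50 FB A1 F0 D5 D8 EE.
Big-endian: lowest address holds the most-significant byte.
So the memory order matches the most-significant-first order: FE 50 FB A1 F0 D5 D8 EE.

FE 50 FB A1 F0 D5 D8 EE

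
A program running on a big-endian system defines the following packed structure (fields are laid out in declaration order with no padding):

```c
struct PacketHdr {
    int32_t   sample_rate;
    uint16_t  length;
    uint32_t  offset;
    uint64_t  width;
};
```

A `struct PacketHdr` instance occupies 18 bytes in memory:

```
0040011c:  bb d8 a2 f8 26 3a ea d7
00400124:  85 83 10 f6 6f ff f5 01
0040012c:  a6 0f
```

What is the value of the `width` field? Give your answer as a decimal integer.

1222287493995537935

`width` follows `sample_rate` (4 B), `length` (2 B), `offset` (4 B), so it starts at offset 4 + 2 + 4 = 10 and occupies 8 bytes.
Bytes at offsets 10..17: 10 F6 6F FF F5 01 A6 0F.
In big-endian order the high byte comes first in memory.
The bytes are already most-significant first: 0x10F66FFFF501A60F.
0x10F66FFFF501A60F = 1222287493995537935.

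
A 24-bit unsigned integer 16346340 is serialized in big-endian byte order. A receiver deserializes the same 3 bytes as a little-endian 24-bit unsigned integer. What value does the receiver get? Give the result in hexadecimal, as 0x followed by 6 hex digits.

0xE46CF9

16346340 in 24-bit hexadecimal is 0xF96CE4.
Stored big-endian, the bytes at ascending addresses are F9 6C E4.
Read back as little-endian, the first byte is least significant, giving 0xE46CF9.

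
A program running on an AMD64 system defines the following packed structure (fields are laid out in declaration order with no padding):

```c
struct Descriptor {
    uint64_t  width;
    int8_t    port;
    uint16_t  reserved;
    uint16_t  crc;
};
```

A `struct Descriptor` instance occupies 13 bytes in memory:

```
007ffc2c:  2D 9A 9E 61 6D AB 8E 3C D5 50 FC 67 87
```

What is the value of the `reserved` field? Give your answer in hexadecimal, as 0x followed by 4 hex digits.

`reserved` follows `width` (8 B), `port` (1 B), so it starts at offset 8 + 1 = 9 and occupies 2 bytes.
Bytes at offsets 9..10: 50 FC.
In little-endian order the low byte comes first in memory.
Reassemble most-significant byte first: FC 50 → 0xFC50.

0xFC50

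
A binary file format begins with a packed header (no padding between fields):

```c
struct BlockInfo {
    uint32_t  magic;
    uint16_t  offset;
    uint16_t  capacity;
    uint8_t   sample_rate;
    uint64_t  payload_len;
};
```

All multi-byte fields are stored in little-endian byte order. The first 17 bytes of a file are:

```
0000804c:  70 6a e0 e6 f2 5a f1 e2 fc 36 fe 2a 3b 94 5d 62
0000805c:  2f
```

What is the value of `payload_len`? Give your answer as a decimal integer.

`payload_len` follows `magic` (4 B), `offset` (2 B), `capacity` (2 B), `sample_rate` (1 B), so it starts at offset 4 + 2 + 2 + 1 = 9 and occupies 8 bytes.
Bytes at offsets 9..16: 36 FE 2A 3B 94 5D 62 2F.
Little-endian stores the least-significant byte at the lowest address.
Reassemble most-significant byte first: 2F 62 5D 94 3B 2A FE 36 → 0x2F625D943B2AFE36.
0x2F625D943B2AFE36 = 3414394358729473590.

3414394358729473590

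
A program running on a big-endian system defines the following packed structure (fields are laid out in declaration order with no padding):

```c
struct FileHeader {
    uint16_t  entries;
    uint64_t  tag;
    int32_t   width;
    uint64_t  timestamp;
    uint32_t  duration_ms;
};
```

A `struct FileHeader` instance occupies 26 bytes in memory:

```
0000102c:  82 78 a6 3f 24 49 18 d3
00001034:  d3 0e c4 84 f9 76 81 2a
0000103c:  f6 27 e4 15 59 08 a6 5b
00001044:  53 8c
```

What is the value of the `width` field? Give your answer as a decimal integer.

-997918346

`width` follows `entries` (2 B), `tag` (8 B), so it starts at offset 2 + 8 = 10 and occupies 4 bytes.
Bytes at offsets 10..13: C4 84 F9 76.
Big-endian stores the most-significant byte at the lowest address.
The bytes are already most-significant first: 0xC484F976.
Top bit is set, so as a signed 32-bit value this is 0xC484F976 − 2^32 = -997918346.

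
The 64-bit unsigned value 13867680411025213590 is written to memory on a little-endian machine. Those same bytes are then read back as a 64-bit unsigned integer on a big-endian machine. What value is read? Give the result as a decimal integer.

13867680411025213590 in 64-bit hexadecimal is 0xC073E5DC15CD0896.
Stored little-endian, the bytes at ascending addresses are 96 08 CD 15 DC E5 73 C0.
Read back as big-endian, the last byte is least significant, giving 0x9608CD15DCE573C0.
0x9608CD15DCE573C0 = 10811116399286907840.

10811116399286907840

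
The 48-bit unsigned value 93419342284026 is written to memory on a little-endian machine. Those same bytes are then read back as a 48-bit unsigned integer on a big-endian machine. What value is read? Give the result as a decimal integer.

93419342284026 in 48-bit hexadecimal is 0x54F6E2B644FA.
Stored little-endian, the bytes at ascending addresses are FA 44 B6 E2 F6 54.
Read back as big-endian, the last byte is least significant, giving 0xFA44B6E2F654.
0xFA44B6E2F654 = 275173033047636.

275173033047636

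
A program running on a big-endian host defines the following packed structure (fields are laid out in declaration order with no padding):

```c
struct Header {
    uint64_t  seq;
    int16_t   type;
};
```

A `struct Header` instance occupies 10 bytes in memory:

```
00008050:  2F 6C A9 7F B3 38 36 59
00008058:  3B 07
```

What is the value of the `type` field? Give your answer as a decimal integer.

15111

`type` follows `seq` (8 bytes), so it starts at byte offset 8 and occupies 2 bytes.
Bytes at offsets 8..9: 3B 07.
Big-endian: lowest address holds the most-significant byte.
The bytes are already most-significant first: 0x3B07.
0x3B07 = 15111.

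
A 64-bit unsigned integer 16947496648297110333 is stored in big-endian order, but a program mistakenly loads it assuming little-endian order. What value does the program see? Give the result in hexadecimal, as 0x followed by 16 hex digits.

16947496648297110333 in 64-bit hexadecimal is 0xEB319A68F1DF5B3D.
Stored big-endian, the bytes at ascending addresses are EB 31 9A 68 F1 DF 5B 3D.
Read back as little-endian, the first byte is least significant, giving 0x3D5BDFF1689A31EB.

0x3D5BDFF1689A31EB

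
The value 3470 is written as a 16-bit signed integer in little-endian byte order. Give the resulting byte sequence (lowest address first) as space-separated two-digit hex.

3470 in hexadecimal, padded to 16 bits, is 0x0D8E.
Split into bytes (most-significant first): 0D 8E.
Little-endian stores the least-significant byte at the lowest address.
So at ascending addresses the bytes are 8E 0D.

8E 0D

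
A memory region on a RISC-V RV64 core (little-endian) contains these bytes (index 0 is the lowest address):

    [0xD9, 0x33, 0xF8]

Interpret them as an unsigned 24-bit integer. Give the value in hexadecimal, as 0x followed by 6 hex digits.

In little-endian order the low byte comes first in memory.
Reassemble most-significant byte first: F8 33 D9 → 0xF833D9.

0xF833D9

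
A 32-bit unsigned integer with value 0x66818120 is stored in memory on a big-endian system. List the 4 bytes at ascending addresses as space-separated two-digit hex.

Split into bytes (most-significant first): 66 81 81 20.
Big-endian stores the most-significant byte at the lowest address.
So the memory order matches the most-significant-first order: 66 81 81 20.

66 81 81 20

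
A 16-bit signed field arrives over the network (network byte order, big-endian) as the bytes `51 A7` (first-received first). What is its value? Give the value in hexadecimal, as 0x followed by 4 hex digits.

0x51A7

Big-endian: lowest address holds the most-significant byte.
The bytes are already most-significant first: 0x51A7.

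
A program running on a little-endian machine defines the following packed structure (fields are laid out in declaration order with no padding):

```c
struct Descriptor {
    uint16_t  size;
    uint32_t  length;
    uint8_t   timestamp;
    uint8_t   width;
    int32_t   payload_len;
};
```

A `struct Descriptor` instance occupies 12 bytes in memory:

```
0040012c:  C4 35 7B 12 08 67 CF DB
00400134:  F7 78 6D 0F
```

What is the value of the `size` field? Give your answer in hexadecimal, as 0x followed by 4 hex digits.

0x35C4

`size` is the first field, at byte offset 0, occupying 2 bytes.
Bytes at offsets 0..1: C4 35.
Little-endian: lowest address holds the least-significant byte.
Reassemble most-significant byte first: 35 C4 → 0x35C4.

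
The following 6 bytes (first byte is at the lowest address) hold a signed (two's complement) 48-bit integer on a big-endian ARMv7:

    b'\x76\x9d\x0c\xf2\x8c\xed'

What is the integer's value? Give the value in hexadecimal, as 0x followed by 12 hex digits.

Big-endian stores the most-significant byte at the lowest address.
The bytes are already most-significant first: 0x769D0CF28CED.

0x769D0CF28CED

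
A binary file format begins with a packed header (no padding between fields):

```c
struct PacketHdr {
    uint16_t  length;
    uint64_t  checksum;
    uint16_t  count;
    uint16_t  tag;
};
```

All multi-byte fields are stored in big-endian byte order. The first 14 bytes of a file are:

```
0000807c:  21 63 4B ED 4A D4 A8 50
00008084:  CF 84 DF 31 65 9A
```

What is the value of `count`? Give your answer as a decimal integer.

`count` follows `length` (2 B), `checksum` (8 B), so it starts at offset 2 + 8 = 10 and occupies 2 bytes.
Bytes at offsets 10..11: DF 31.
Big-endian stores the most-significant byte at the lowest address.
The bytes are already most-significant first: 0xDF31.
0xDF31 = 57137.

57137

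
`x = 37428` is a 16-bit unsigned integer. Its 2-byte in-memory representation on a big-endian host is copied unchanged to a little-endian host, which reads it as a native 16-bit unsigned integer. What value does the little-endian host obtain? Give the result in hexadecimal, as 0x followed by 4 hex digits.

37428 in 16-bit hexadecimal is 0x9234.
Stored big-endian, the bytes at ascending addresses are 92 34.
Read back as little-endian, the first byte is least significant, giving 0x3492.

0x3492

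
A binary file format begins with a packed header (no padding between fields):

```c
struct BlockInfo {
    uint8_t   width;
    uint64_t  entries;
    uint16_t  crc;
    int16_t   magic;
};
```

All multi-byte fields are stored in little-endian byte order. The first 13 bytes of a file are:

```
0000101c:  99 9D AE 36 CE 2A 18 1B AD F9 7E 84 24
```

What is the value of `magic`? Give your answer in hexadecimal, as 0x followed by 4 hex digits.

0x2484

`magic` follows `width` (1 B), `entries` (8 B), `crc` (2 B), so it starts at offset 1 + 8 + 2 = 11 and occupies 2 bytes.
Bytes at offsets 11..12: 84 24.
Little-endian: lowest address holds the least-significant byte.
Reassemble most-significant byte first: 24 84 → 0x2484.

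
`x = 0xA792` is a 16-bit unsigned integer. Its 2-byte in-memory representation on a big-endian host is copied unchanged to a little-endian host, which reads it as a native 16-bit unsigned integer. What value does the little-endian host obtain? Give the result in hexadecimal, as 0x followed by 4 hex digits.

0x92A7

Stored big-endian, the bytes at ascending addresses are A7 92.
Read back as little-endian, the first byte is least significant, giving 0x92A7.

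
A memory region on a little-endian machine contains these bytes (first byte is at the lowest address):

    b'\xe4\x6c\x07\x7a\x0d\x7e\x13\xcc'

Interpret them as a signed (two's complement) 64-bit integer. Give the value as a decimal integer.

-3741508269067768604

In little-endian order the low byte comes first in memory.
Reassemble most-significant byte first: CC 13 7E 0D 7A 07 6C E4 → 0xCC137E0D7A076CE4.
Top bit is set, so as a signed 64-bit value this is 0xCC137E0D7A076CE4 − 2^64 = -3741508269067768604.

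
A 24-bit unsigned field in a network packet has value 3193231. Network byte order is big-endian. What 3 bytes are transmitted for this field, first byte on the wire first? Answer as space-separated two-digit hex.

30 B9 8F

3193231 in hexadecimal, padded to 24 bits, is 0x30B98F.
Split into bytes (most-significant first): 30 B9 8F.
Big-endian: lowest address holds the most-significant byte.
So the memory order matches the most-significant-first order: 30 B9 8F.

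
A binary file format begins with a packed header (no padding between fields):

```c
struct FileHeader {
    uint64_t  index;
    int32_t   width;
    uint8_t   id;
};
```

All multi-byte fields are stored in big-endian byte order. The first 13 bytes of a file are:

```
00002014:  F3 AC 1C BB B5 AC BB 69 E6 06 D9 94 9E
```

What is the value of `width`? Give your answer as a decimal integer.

-435758700

`width` follows `index` (8 bytes), so it starts at byte offset 8 and occupies 4 bytes.
Bytes at offsets 8..11: E6 06 D9 94.
Big-endian: lowest address holds the most-significant byte.
The bytes are already most-significant first: 0xE606D994.
Top bit is set, so as a signed 32-bit value this is 0xE606D994 − 2^32 = -435758700.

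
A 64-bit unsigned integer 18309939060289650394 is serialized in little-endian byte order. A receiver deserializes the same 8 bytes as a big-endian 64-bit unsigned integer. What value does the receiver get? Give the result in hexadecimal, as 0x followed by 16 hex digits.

0xDA3E9DAB90F819FE

18309939060289650394 in 64-bit hexadecimal is 0xFE19F890AB9D3EDA.
Stored little-endian, the bytes at ascending addresses are DA 3E 9D AB 90 F8 19 FE.
Read back as big-endian, the last byte is least significant, giving 0xDA3E9DAB90F819FE.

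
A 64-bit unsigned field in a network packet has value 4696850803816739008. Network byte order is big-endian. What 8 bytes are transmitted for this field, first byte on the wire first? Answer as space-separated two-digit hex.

4696850803816739008 in hexadecimal, padded to 64 bits, is 0x412E90EBCC8130C0.
Split into bytes (most-significant first): 41 2E 90 EB CC 81 30 C0.
Big-endian: lowest address holds the most-significant byte.
So the memory order matches the most-significant-first order: 41 2E 90 EB CC 81 30 C0.

41 2E 90 EB CC 81 30 C0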